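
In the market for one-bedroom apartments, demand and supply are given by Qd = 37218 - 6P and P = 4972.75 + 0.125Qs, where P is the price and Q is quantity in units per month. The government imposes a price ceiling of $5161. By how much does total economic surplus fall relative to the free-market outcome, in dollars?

1072596

Rearranging supply gives Qs = 8P - 39782. In a free market, 37218 - 6P = 8P - 39782 gives the equilibrium P* = 5500, Q* = 4218.
Because the ceiling (5161) lies below the market-clearing price, it is binding.
At P = 5161: Qd = 37218 - 6·5161 = 6252 and Qs = 8·5161 - 39782 = 1506.
Quantity traded falls to 1506. At Q = 1506 the demand price is (37218 - 1506)/6 = 5952 and the supply price is (39782 + 1506)/8 = 5161.
Deadweight loss = ½ · (5952 - 5161) · (4218 - 1506) = ½ · 791 · 2712 = 1072596.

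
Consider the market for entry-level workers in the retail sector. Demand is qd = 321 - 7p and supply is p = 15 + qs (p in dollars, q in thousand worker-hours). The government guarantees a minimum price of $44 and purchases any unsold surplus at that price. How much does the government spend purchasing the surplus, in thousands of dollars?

704

Rearranging supply gives qs = p - 15. Without the control the market clears where 321 - 7p = p - 15, i.e. p* = 42 and q* = 27.
Since 44 > 42, the floor is binding.
At p = 44: qd = 321 - 7·44 = 13 and qs = 44 - 15 = 29.
Surplus = qs - qd = 16.
Government expenditure = surplus × support price = 16 × 44 = 704.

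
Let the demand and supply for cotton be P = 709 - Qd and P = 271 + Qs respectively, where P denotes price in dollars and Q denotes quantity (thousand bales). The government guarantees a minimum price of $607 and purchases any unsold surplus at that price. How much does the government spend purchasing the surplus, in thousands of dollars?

142038

Rearranging demand gives Qd = 709 - P; rearranging supply gives Qs = P - 271. Without the control the market clears where 709 - P = P - 271, i.e. P* = 490 and Q* = 219.
Since 607 > 490, the floor is binding.
At P = 607: Qd = 709 - 607 = 102 and Qs = 607 - 271 = 336.
Surplus = Qs - Qd = 234.
Government expenditure = surplus × support price = 234 × 607 = 142038.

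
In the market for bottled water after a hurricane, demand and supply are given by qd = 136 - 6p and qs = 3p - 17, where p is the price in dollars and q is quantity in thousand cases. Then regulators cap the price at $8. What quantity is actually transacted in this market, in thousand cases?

In a free market, 136 - 6p = 3p - 17 gives the equilibrium p* = 17, q* = 34.
Since 8 < 17, the ceiling is binding.
At p = 8: qd = 136 - 6·8 = 88 and qs = 3·8 - 17 = 7.
The quantity actually transacted is the short side, supply: 7.

7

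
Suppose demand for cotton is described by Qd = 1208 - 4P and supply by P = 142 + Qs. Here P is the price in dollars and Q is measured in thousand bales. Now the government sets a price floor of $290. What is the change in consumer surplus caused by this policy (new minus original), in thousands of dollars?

Rearranging supply gives Qs = P - 142. In a free market, 1208 - 4P = P - 142 gives the equilibrium P* = 270, Q* = 128.
Since 290 > 270, the floor is binding.
At P = 290: Qd = 1208 - 4·290 = 48 and Qs = 290 - 142 = 148.
Consumer surplus without the control is ½ · (302 - 270) · 128 = 2048.
With the floor, consumers buy 48 units at 290, so CS = ½ · (302 - 290) · 48 = 288.
Change in consumer surplus = 288 - 2048 = -1760.

-1760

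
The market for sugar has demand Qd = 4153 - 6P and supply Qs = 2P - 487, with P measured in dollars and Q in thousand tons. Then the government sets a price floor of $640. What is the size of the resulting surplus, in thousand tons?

480

Without the control the market clears where 4153 - 6P = 2P - 487, i.e. P* = 580 and Q* = 673.
Since 640 > 580, the floor is binding.
At P = 640: Qd = 4153 - 6·640 = 313 and Qs = 2·640 - 487 = 793.
Surplus = Qs - Qd = 793 - 313 = 480.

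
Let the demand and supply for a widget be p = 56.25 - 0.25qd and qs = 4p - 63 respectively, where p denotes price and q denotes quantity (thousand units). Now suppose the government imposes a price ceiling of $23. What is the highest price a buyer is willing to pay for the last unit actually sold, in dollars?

49

Rearranging demand gives qd = 225 - 4p. Without the control the market clears where 225 - 4p = 4p - 63, i.e. p* = 36 and q* = 81.
The ceiling of 23 is below the equilibrium price 36, so it binds.
At p = 23: qd = 225 - 4·23 = 133 and qs = 4·23 - 63 = 29.
Only 29 units reach the market. On the demand curve, the marginal buyer's willingness to pay at q = 29 is (225 - 29)/4 = 49.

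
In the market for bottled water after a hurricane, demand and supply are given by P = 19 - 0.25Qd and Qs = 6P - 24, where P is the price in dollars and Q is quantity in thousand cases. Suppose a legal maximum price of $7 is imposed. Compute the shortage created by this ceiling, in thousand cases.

30

Rearranging demand gives Qd = 76 - 4P. Equilibrium: 76 - 4P = 6P - 24, so 100 = 10P and P* = 10, Q* = 36.
Because the ceiling (7) lies below the market-clearing price, it is binding.
At P = 7: Qd = 76 - 4·7 = 48 and Qs = 6·7 - 24 = 18.
Shortage = Qd - Qs = 48 - 18 = 30.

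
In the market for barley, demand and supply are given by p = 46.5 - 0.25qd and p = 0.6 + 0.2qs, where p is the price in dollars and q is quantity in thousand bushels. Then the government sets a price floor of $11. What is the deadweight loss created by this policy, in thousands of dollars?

Rearranging demand gives qd = 186 - 4p; rearranging supply gives qs = 5p - 3. Equilibrium: 186 - 4p = 5p - 3, so 189 = 9p and p* = 21, q* = 102.
Since 11 is below p* = 21, the floor does not bind and the free-market outcome prevails.
Since the control does not bind, no trades are prevented and deadweight loss is zero.

0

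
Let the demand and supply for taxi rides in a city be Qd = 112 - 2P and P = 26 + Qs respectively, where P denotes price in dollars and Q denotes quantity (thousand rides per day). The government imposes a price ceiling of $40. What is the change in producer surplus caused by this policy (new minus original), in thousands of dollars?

Rearranging supply gives Qs = P - 26. Equilibrium: 112 - 2P = P - 26, so 138 = 3P and P* = 46, Q* = 20.
Because the ceiling (40) lies below the market-clearing price, it is binding.
At P = 40: Qd = 112 - 2·40 = 32 and Qs = 40 - 26 = 14.
Producer surplus without the control is ½ · (46 - 26) · 20 = 200.
With the ceiling, producers sell 14 units at 40, so PS = ½ · (40 - 26) · 14 = 98.
Change in producer surplus = 98 - 200 = -102.

-102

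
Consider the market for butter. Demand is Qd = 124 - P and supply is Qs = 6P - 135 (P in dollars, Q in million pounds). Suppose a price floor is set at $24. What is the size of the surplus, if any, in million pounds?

0

In a free market, 124 - P = 6P - 135 gives the equilibrium P* = 37, Q* = 87.
Since 24 is below P* = 37, the floor does not bind and the free-market outcome prevails.
Since the control does not bind, there is no surplus.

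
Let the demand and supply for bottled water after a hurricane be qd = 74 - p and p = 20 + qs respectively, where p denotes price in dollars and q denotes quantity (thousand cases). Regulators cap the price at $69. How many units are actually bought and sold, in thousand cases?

27

Rearranging supply gives qs = p - 20. Without the control the market clears where 74 - p = p - 20, i.e. p* = 47 and q* = 27.
Since 69 is above p* = 47, the ceiling does not bind and the free-market outcome prevails.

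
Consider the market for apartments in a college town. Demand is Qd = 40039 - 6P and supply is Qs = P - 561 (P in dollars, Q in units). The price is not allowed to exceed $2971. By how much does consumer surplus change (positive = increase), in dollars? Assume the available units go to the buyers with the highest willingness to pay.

Equilibrium: 40039 - 6P = P - 561, so 40600 = 7P and P* = 5800, Q* = 5239.
Because the ceiling (2971) lies below the market-clearing price, it is binding.
At P = 2971: Qd = 40039 - 6·2971 = 22213 and Qs = 2971 - 561 = 2410.
Consumer surplus without the control is ½ · (40039/6 - 5800) · 5239 = 27447121/12.
With the ceiling, 2410 units are sold at 2971 (assume they go to the highest-value buyers). The demand price at Q = 2410 is 6271.5, so CS = ½ · [(40039/6 - 2971) + (6271.5 - 2971)] · 2410 = 25314640/3.
Change in consumer surplus = 25314640/3 - 27447121/12 = 6150953.25.

6150953.25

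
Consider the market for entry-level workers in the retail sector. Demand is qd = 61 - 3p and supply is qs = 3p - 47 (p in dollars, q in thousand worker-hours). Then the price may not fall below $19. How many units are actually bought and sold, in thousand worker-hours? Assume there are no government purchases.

4

In a free market, 61 - 3p = 3p - 47 gives the equilibrium p* = 18, q* = 7.
Because the floor (19) lies above the market-clearing price, it is binding.
At p = 19: qd = 61 - 3·19 = 4 and qs = 3·19 - 47 = 10.
The quantity actually transacted is the short side, demand: 4.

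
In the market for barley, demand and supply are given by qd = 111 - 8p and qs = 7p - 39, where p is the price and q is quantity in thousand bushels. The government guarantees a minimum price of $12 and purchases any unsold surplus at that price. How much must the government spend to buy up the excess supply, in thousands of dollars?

360

Equilibrium: 111 - 8p = 7p - 39, so 150 = 15p and p* = 10, q* = 31.
Since 12 > 10, the floor is binding.
At p = 12: qd = 111 - 8·12 = 15 and qs = 7·12 - 39 = 45.
Surplus = qs - qd = 30.
Government expenditure = surplus × support price = 30 × 12 = 360.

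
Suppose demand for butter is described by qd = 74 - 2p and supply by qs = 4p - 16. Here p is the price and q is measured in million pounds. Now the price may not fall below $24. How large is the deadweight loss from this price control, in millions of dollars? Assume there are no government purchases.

In a free market, 74 - 2p = 4p - 16 gives the equilibrium p* = 15, q* = 44.
Since 24 > 15, the floor is binding.
At p = 24: qd = 74 - 2·24 = 26 and qs = 4·24 - 16 = 80.
Quantity traded falls to 26. At q = 26 the demand price is (74 - 26)/2 = 24 and the supply price is (16 + 26)/4 = 10.5.
Deadweight loss = ½ · (24 - 10.5) · (44 - 26) = ½ · 13.5 · 18 = 121.5.

121.5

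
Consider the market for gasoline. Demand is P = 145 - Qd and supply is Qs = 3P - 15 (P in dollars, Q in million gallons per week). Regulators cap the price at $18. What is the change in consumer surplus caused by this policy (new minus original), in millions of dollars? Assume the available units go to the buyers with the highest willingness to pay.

-1320

Rearranging demand gives Qd = 145 - P. Setting quantity demanded equal to quantity supplied, 145 - P = 3P - 15, gives P* = 40 and Q* = 105.
The ceiling of 18 is below the equilibrium price 40, so it binds.
At P = 18: Qd = 145 - 18 = 127 and Qs = 3·18 - 15 = 39.
Consumer surplus without the control is ½ · (145 - 40) · 105 = 5512.5.
With the ceiling, 39 units are sold at 18 (assume they go to the highest-value buyers). The demand price at Q = 39 is 106, so CS = ½ · [(145 - 18) + (106 - 18)] · 39 = 4192.5.
Change in consumer surplus = 4192.5 - 5512.5 = -1320.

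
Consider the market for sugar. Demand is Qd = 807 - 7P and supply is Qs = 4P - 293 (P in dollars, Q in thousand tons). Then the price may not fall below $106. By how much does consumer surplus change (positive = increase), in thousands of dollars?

Equilibrium: 807 - 7P = 4P - 293, so 1100 = 11P and P* = 100, Q* = 107.
Because the floor (106) lies above the market-clearing price, it is binding.
At P = 106: Qd = 807 - 7·106 = 65 and Qs = 4·106 - 293 = 131.
Consumer surplus without the control is ½ · (807/7 - 100) · 107 = 11449/14.
With the floor, consumers buy 65 units at 106, so CS = ½ · (807/7 - 106) · 65 = 4225/14.
Change in consumer surplus = 4225/14 - 11449/14 = -516.

-516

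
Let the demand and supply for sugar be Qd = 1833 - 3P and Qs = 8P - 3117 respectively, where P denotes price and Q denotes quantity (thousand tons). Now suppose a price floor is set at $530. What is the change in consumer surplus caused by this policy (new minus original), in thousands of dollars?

-29040

Equilibrium: 1833 - 3P = 8P - 3117, so 4950 = 11P and P* = 450, Q* = 483.
The floor of 530 is above the equilibrium price 450, so it binds.
At P = 530: Qd = 1833 - 3·530 = 243 and Qs = 8·530 - 3117 = 1123.
Consumer surplus without the control is ½ · (611 - 450) · 483 = 38881.5.
With the floor, consumers buy 243 units at 530, so CS = ½ · (611 - 530) · 243 = 9841.5.
Change in consumer surplus = 9841.5 - 38881.5 = -29040.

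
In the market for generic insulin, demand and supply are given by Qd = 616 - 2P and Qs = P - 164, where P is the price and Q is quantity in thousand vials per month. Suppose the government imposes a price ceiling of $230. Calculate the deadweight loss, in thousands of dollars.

Without the control the market clears where 616 - 2P = P - 164, i.e. P* = 260 and Q* = 96.
The ceiling of 230 is below the equilibrium price 260, so it binds.
At P = 230: Qd = 616 - 2·230 = 156 and Qs = 230 - 164 = 66.
Quantity traded falls to 66. At Q = 66 the demand price is (616 - 66)/2 = 275 and the supply price is 164 + 66 = 230.
Deadweight loss = ½ · (275 - 230) · (96 - 66) = ½ · 45 · 30 = 675.

675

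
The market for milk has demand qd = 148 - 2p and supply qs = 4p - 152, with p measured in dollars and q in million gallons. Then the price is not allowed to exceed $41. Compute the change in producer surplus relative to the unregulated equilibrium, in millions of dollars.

Equilibrium: 148 - 2p = 4p - 152, so 300 = 6p and p* = 50, q* = 48.
Because the ceiling (41) lies below the market-clearing price, it is binding.
At p = 41: qd = 148 - 2·41 = 66 and qs = 4·41 - 152 = 12.
Producer surplus without the control is ½ · (50 - 38) · 48 = 288.
With the ceiling, producers sell 12 units at 41, so PS = ½ · (41 - 38) · 12 = 18.
Change in producer surplus = 18 - 288 = -270.

-270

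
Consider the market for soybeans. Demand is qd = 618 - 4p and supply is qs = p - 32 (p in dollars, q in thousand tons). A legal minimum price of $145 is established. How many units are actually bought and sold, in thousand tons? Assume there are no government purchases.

Equilibrium: 618 - 4p = p - 32, so 650 = 5p and p* = 130, q* = 98.
Since 145 > 130, the floor is binding.
At p = 145: qd = 618 - 4·145 = 38 and qs = 145 - 32 = 113.
The quantity actually transacted is the short side, demand: 38.

38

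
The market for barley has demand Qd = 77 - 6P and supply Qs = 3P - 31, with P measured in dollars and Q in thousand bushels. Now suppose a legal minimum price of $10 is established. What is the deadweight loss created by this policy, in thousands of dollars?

Equilibrium: 77 - 6P = 3P - 31, so 108 = 9P and P* = 12, Q* = 5.
Since 10 is below P* = 12, the floor does not bind and the free-market outcome prevails.
Since the control does not bind, no trades are prevented and deadweight loss is zero.

0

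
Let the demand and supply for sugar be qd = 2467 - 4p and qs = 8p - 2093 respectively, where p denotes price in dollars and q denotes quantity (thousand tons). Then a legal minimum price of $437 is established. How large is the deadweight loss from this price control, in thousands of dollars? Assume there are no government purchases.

9747

Equilibrium: 2467 - 4p = 8p - 2093, so 4560 = 12p and p* = 380, q* = 947.
The floor of 437 is above the equilibrium price 380, so it binds.
At p = 437: qd = 2467 - 4·437 = 719 and qs = 8·437 - 2093 = 1403.
Quantity traded falls to 719. At q = 719 the demand price is (2467 - 719)/4 = 437 and the supply price is (2093 + 719)/8 = 351.5.
Deadweight loss = ½ · (437 - 351.5) · (947 - 719) = ½ · 85.5 · 228 = 9747.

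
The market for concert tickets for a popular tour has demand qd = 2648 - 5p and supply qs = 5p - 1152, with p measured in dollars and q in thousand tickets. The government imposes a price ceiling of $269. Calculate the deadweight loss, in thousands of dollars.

Setting quantity demanded equal to quantity supplied, 2648 - 5p = 5p - 1152, gives p* = 380 and q* = 748.
Since 269 < 380, the ceiling is binding.
At p = 269: qd = 2648 - 5·269 = 1303 and qs = 5·269 - 1152 = 193.
Quantity traded falls to 193. At q = 193 the demand price is (2648 - 193)/5 = 491 and the supply price is (1152 + 193)/5 = 269.
Deadweight loss = ½ · (491 - 269) · (748 - 193) = ½ · 222 · 555 = 61605.

61605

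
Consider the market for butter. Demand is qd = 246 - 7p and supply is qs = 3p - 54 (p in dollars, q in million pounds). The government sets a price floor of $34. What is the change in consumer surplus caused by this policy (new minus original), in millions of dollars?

-88

Setting quantity demanded equal to quantity supplied, 246 - 7p = 3p - 54, gives p* = 30 and q* = 36.
Because the floor (34) lies above the market-clearing price, it is binding.
At p = 34: qd = 246 - 7·34 = 8 and qs = 3·34 - 54 = 48.
Consumer surplus without the control is ½ · (246/7 - 30) · 36 = 648/7.
With the floor, consumers buy 8 units at 34, so CS = ½ · (246/7 - 34) · 8 = 32/7.
Change in consumer surplus = 32/7 - 648/7 = -88.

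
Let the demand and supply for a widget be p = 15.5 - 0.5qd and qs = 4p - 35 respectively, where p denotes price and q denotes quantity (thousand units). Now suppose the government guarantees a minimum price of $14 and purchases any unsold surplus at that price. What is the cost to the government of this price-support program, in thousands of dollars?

252

Rearranging demand gives qd = 31 - 2p. Setting quantity demanded equal to quantity supplied, 31 - 2p = 4p - 35, gives p* = 11 and q* = 9.
Since 14 > 11, the floor is binding.
At p = 14: qd = 31 - 2·14 = 3 and qs = 4·14 - 35 = 21.
Surplus = qs - qd = 18.
Government expenditure = surplus × support price = 18 × 14 = 252.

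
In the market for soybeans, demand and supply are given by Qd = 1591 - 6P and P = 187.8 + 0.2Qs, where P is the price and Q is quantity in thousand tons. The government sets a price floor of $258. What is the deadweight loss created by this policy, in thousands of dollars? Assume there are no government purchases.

Rearranging supply gives Qs = 5P - 939. Without the control the market clears where 1591 - 6P = 5P - 939, i.e. P* = 230 and Q* = 211.
The floor of 258 is above the equilibrium price 230, so it binds.
At P = 258: Qd = 1591 - 6·258 = 43 and Qs = 5·258 - 939 = 351.
Quantity traded falls to 43. At Q = 43 the demand price is (1591 - 43)/6 = 258 and the supply price is (939 + 43)/5 = 196.4.
Deadweight loss = ½ · (258 - 196.4) · (211 - 43) = ½ · 61.6 · 168 = 5174.4.

5174.4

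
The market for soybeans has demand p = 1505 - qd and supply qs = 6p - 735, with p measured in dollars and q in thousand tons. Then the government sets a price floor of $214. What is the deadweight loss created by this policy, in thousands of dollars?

0

Rearranging demand gives qd = 1505 - p. In a free market, 1505 - p = 6p - 735 gives the equilibrium p* = 320, q* = 1185.
Since 214 is below p* = 320, the floor does not bind and the free-market outcome prevails.
Since the control does not bind, no trades are prevented and deadweight loss is zero.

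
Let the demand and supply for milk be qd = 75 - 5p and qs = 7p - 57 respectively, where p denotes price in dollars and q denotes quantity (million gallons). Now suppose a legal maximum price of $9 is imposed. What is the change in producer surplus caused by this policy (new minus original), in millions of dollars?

In a free market, 75 - 5p = 7p - 57 gives the equilibrium p* = 11, q* = 20.
Since 9 < 11, the ceiling is binding.
At p = 9: qd = 75 - 5·9 = 30 and qs = 7·9 - 57 = 6.
Producer surplus without the control is ½ · (11 - 57/7) · 20 = 200/7.
With the ceiling, producers sell 6 units at 9, so PS = ½ · (9 - 57/7) · 6 = 18/7.
Change in producer surplus = 18/7 - 200/7 = -26.

-26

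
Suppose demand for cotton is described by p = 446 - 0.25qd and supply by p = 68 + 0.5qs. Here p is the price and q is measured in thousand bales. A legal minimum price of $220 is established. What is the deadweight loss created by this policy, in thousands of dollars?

0

Rearranging demand gives qd = 1784 - 4p; rearranging supply gives qs = 2p - 136. In a free market, 1784 - 4p = 2p - 136 gives the equilibrium p* = 320, q* = 504.
The floor of 220 is below the equilibrium price 320, so it is not binding; the market clears at p* = 320, q* = 504.
Since the control does not bind, no trades are prevented and deadweight loss is zero.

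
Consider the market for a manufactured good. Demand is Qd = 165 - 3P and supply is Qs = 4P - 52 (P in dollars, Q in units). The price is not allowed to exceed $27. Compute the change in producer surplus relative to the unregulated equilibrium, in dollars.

Setting quantity demanded equal to quantity supplied, 165 - 3P = 4P - 52, gives P* = 31 and Q* = 72.
Because the ceiling (27) lies below the market-clearing price, it is binding.
At P = 27: Qd = 165 - 3·27 = 84 and Qs = 4·27 - 52 = 56.
Producer surplus without the control is ½ · (31 - 13) · 72 = 648.
With the ceiling, producers sell 56 units at 27, so PS = ½ · (27 - 13) · 56 = 392.
Change in producer surplus = 392 - 648 = -256.

-256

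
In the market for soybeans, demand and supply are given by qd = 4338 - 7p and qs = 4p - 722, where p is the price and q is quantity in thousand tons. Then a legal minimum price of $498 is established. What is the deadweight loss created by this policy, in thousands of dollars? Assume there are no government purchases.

Equilibrium: 4338 - 7p = 4p - 722, so 5060 = 11p and p* = 460, q* = 1118.
Because the floor (498) lies above the market-clearing price, it is binding.
At p = 498: qd = 4338 - 7·498 = 852 and qs = 4·498 - 722 = 1270.
Quantity traded falls to 852. At q = 852 the demand price is (4338 - 852)/7 = 498 and the supply price is (722 + 852)/4 = 393.5.
Deadweight loss = ½ · (498 - 393.5) · (1118 - 852) = ½ · 104.5 · 266 = 13898.5.

13898.5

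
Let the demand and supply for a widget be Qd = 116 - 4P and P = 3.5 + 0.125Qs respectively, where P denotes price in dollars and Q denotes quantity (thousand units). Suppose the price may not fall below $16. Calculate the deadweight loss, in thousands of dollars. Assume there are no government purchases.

Rearranging supply gives Qs = 8P - 28. In a free market, 116 - 4P = 8P - 28 gives the equilibrium P* = 12, Q* = 68.
Because the floor (16) lies above the market-clearing price, it is binding.
At P = 16: Qd = 116 - 4·16 = 52 and Qs = 8·16 - 28 = 100.
Quantity traded falls to 52. At Q = 52 the demand price is (116 - 52)/4 = 16 and the supply price is (28 + 52)/8 = 10.
Deadweight loss = ½ · (16 - 10) · (68 - 52) = ½ · 6 · 16 = 48.

48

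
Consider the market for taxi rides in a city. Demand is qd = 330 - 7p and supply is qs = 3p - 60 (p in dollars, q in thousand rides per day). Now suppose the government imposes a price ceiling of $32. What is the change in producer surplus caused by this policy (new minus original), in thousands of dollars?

Without the control the market clears where 330 - 7p = 3p - 60, i.e. p* = 39 and q* = 57.
Because the ceiling (32) lies below the market-clearing price, it is binding.
At p = 32: qd = 330 - 7·32 = 106 and qs = 3·32 - 60 = 36.
Producer surplus without the control is ½ · (39 - 20) · 57 = 541.5.
With the ceiling, producers sell 36 units at 32, so PS = ½ · (32 - 20) · 36 = 216.
Change in producer surplus = 216 - 541.5 = -325.5.

-325.5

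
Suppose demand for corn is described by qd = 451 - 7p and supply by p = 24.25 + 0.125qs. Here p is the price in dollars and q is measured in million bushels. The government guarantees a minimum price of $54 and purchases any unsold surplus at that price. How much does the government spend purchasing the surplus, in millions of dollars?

8910

Rearranging supply gives qs = 8p - 194. Without the control the market clears where 451 - 7p = 8p - 194, i.e. p* = 43 and q* = 150.
Because the floor (54) lies above the market-clearing price, it is binding.
At p = 54: qd = 451 - 7·54 = 73 and qs = 8·54 - 194 = 238.
Surplus = qs - qd = 165.
Government expenditure = surplus × support price = 165 × 54 = 8910.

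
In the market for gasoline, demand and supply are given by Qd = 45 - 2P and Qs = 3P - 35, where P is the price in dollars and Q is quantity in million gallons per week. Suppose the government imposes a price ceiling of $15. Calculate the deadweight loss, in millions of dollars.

3.75

Setting quantity demanded equal to quantity supplied, 45 - 2P = 3P - 35, gives P* = 16 and Q* = 13.
Since 15 < 16, the ceiling is binding.
At P = 15: Qd = 45 - 2·15 = 15 and Qs = 3·15 - 35 = 10.
Quantity traded falls to 10. At Q = 10 the demand price is (45 - 10)/2 = 17.5 and the supply price is (35 + 10)/3 = 15.
Deadweight loss = ½ · (17.5 - 15) · (13 - 10) = ½ · 2.5 · 3 = 3.75.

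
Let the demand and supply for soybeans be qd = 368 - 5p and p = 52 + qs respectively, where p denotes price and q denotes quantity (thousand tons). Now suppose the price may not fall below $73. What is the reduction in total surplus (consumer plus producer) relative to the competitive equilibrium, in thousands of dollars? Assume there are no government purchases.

135

Rearranging supply gives qs = p - 52. In a free market, 368 - 5p = p - 52 gives the equilibrium p* = 70, q* = 18.
Because the floor (73) lies above the market-clearing price, it is binding.
At p = 73: qd = 368 - 5·73 = 3 and qs = 73 - 52 = 21.
Quantity traded falls to 3. At q = 3 the demand price is (368 - 3)/5 = 73 and the supply price is 52 + 3 = 55.
Deadweight loss = ½ · (73 - 55) · (18 - 3) = ½ · 18 · 15 = 135.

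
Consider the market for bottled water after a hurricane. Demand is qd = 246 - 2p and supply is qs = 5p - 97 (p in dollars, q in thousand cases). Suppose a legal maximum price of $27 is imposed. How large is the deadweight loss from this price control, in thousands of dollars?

Setting quantity demanded equal to quantity supplied, 246 - 2p = 5p - 97, gives p* = 49 and q* = 148.
Since 27 < 49, the ceiling is binding.
At p = 27: qd = 246 - 2·27 = 192 and qs = 5·27 - 97 = 38.
Quantity traded falls to 38. At q = 38 the demand price is (246 - 38)/2 = 104 and the supply price is (97 + 38)/5 = 27.
Deadweight loss = ½ · (104 - 27) · (148 - 38) = ½ · 77 · 110 = 4235.

4235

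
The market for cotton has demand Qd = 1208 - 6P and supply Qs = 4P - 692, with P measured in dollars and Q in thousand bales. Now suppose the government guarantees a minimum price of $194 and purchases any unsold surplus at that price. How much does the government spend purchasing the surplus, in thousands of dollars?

7760

Setting quantity demanded equal to quantity supplied, 1208 - 6P = 4P - 692, gives P* = 190 and Q* = 68.
The floor of 194 is above the equilibrium price 190, so it binds.
At P = 194: Qd = 1208 - 6·194 = 44 and Qs = 4·194 - 692 = 84.
Surplus = Qs - Qd = 40.
Government expenditure = surplus × support price = 40 × 194 = 7760.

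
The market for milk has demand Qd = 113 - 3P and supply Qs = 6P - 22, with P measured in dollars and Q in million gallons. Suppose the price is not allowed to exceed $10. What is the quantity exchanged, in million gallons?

38

Without the control the market clears where 113 - 3P = 6P - 22, i.e. P* = 15 and Q* = 68.
Since 10 < 15, the ceiling is binding.
At P = 10: Qd = 113 - 3·10 = 83 and Qs = 6·10 - 22 = 38.
The quantity actually transacted is the short side, supply: 38.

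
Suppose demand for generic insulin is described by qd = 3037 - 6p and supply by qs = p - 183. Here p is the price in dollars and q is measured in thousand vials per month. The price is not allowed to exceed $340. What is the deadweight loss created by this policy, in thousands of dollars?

Without the control the market clears where 3037 - 6p = p - 183, i.e. p* = 460 and q* = 277.
Since 340 < 460, the ceiling is binding.
At p = 340: qd = 3037 - 6·340 = 997 and qs = 340 - 183 = 157.
Quantity traded falls to 157. At q = 157 the demand price is (3037 - 157)/6 = 480 and the supply price is 183 + 157 = 340.
Deadweight loss = ½ · (480 - 340) · (277 - 157) = ½ · 140 · 120 = 8400.

8400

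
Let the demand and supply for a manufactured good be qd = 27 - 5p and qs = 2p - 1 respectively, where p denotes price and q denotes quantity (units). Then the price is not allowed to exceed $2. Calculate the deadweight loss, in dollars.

5.6

Equilibrium: 27 - 5p = 2p - 1, so 28 = 7p and p* = 4, q* = 7.
Because the ceiling (2) lies below the market-clearing price, it is binding.
At p = 2: qd = 27 - 5·2 = 17 and qs = 2·2 - 1 = 3.
Quantity traded falls to 3. At q = 3 the demand price is (27 - 3)/5 = 4.8 and the supply price is (1 + 3)/2 = 2.
Deadweight loss = ½ · (4.8 - 2) · (7 - 3) = ½ · 2.8 · 4 = 5.6.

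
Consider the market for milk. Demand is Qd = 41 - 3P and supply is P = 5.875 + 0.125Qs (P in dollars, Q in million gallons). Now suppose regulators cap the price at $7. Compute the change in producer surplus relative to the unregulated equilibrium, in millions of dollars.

-13

Rearranging supply gives Qs = 8P - 47. Setting quantity demanded equal to quantity supplied, 41 - 3P = 8P - 47, gives P* = 8 and Q* = 17.
Because the ceiling (7) lies below the market-clearing price, it is binding.
At P = 7: Qd = 41 - 3·7 = 20 and Qs = 8·7 - 47 = 9.
Producer surplus without the control is ½ · (8 - 5.875) · 17 = 18.0625.
With the ceiling, producers sell 9 units at 7, so PS = ½ · (7 - 5.875) · 9 = 5.0625.
Change in producer surplus = 5.0625 - 18.0625 = -13.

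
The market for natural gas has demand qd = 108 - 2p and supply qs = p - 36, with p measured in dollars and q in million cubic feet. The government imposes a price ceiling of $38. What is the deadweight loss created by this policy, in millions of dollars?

75

Without the control the market clears where 108 - 2p = p - 36, i.e. p* = 48 and q* = 12.
Because the ceiling (38) lies below the market-clearing price, it is binding.
At p = 38: qd = 108 - 2·38 = 32 and qs = 38 - 36 = 2.
Quantity traded falls to 2. At q = 2 the demand price is (108 - 2)/2 = 53 and the supply price is 36 + 2 = 38.
Deadweight loss = ½ · (53 - 38) · (12 - 2) = ½ · 15 · 10 = 75.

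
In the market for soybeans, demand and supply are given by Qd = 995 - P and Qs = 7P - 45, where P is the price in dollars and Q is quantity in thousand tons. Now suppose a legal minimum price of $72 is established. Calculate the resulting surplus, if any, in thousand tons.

0

In a free market, 995 - P = 7P - 45 gives the equilibrium P* = 130, Q* = 865.
Since 72 is below P* = 130, the floor does not bind and the free-market outcome prevails.
Since the control does not bind, there is no surplus.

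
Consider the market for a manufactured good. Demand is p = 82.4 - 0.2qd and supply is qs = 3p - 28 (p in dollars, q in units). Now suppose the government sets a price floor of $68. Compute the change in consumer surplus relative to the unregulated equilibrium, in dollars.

Rearranging demand gives qd = 412 - 5p. Equilibrium: 412 - 5p = 3p - 28, so 440 = 8p and p* = 55, q* = 137.
The floor of 68 is above the equilibrium price 55, so it binds.
At p = 68: qd = 412 - 5·68 = 72 and qs = 3·68 - 28 = 176.
Consumer surplus without the control is ½ · (82.4 - 55) · 137 = 1876.9.
With the floor, consumers buy 72 units at 68, so CS = ½ · (82.4 - 68) · 72 = 518.4.
Change in consumer surplus = 518.4 - 1876.9 = -1358.5.

-1358.5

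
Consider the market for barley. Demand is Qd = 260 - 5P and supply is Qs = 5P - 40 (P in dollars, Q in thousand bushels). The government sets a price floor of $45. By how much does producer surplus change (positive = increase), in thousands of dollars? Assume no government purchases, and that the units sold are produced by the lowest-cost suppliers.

-37.5

Setting quantity demanded equal to quantity supplied, 260 - 5P = 5P - 40, gives P* = 30 and Q* = 110.
Since 45 > 30, the floor is binding.
At P = 45: Qd = 260 - 5·45 = 35 and Qs = 5·45 - 40 = 185.
Producer surplus without the control is ½ · (30 - 8) · 110 = 1210.
With the floor, 35 units are sold at 45. The supply price at Q = 35 is 15, so PS = ½ · [(45 - 8) + (45 - 15)] · 35 = 1172.5.
Change in producer surplus = 1172.5 - 1210 = -37.5.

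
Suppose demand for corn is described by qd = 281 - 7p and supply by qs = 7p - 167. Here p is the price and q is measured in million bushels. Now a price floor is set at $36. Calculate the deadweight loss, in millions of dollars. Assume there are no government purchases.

112

Without the control the market clears where 281 - 7p = 7p - 167, i.e. p* = 32 and q* = 57.
Because the floor (36) lies above the market-clearing price, it is binding.
At p = 36: qd = 281 - 7·36 = 29 and qs = 7·36 - 167 = 85.
Quantity traded falls to 29. At q = 29 the demand price is (281 - 29)/7 = 36 and the supply price is (167 + 29)/7 = 28.
Deadweight loss = ½ · (36 - 28) · (57 - 29) = ½ · 8 · 28 = 112.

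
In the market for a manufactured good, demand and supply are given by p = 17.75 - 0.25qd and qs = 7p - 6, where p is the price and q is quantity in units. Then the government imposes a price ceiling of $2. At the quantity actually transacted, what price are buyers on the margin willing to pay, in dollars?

15.75

Rearranging demand gives qd = 71 - 4p. Without the control the market clears where 71 - 4p = 7p - 6, i.e. p* = 7 and q* = 43.
Since 2 < 7, the ceiling is binding.
At p = 2: qd = 71 - 4·2 = 63 and qs = 7·2 - 6 = 8.
Only 8 units reach the market. On the demand curve, the marginal buyer's willingness to pay at q = 8 is (71 - 8)/4 = 15.75.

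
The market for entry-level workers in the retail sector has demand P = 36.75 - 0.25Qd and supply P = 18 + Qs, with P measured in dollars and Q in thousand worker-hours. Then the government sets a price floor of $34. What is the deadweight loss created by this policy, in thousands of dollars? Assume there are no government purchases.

Rearranging demand gives Qd = 147 - 4P; rearranging supply gives Qs = P - 18. Without the control the market clears where 147 - 4P = P - 18, i.e. P* = 33 and Q* = 15.
Because the floor (34) lies above the market-clearing price, it is binding.
At P = 34: Qd = 147 - 4·34 = 11 and Qs = 34 - 18 = 16.
Quantity traded falls to 11. At Q = 11 the demand price is (147 - 11)/4 = 34 and the supply price is 18 + 11 = 29.
Deadweight loss = ½ · (34 - 29) · (15 - 11) = ½ · 5 · 4 = 10.

10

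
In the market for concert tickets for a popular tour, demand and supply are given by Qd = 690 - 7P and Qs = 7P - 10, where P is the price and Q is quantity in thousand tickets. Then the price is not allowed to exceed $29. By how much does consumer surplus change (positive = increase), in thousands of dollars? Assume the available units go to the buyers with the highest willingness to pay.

2509.5

Setting quantity demanded equal to quantity supplied, 690 - 7P = 7P - 10, gives P* = 50 and Q* = 340.
Since 29 < 50, the ceiling is binding.
At P = 29: Qd = 690 - 7·29 = 487 and Qs = 7·29 - 10 = 193.
Consumer surplus without the control is ½ · (690/7 - 50) · 340 = 57800/7.
With the ceiling, 193 units are sold at 29 (assume they go to the highest-value buyers). The demand price at Q = 193 is 71, so CS = ½ · [(690/7 - 29) + (71 - 29)] · 193 = 150733/14.
Change in consumer surplus = 150733/14 - 57800/7 = 2509.5.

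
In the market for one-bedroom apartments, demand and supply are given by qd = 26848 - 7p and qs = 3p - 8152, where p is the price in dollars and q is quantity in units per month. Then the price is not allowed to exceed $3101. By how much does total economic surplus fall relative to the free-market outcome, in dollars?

341145

In a free market, 26848 - 7p = 3p - 8152 gives the equilibrium p* = 3500, q* = 2348.
Because the ceiling (3101) lies below the market-clearing price, it is binding.
At p = 3101: qd = 26848 - 7·3101 = 5141 and qs = 3·3101 - 8152 = 1151.
Quantity traded falls to 1151. At q = 1151 the demand price is (26848 - 1151)/7 = 3671 and the supply price is (8152 + 1151)/3 = 3101.
Deadweight loss = ½ · (3671 - 3101) · (2348 - 1151) = ½ · 570 · 1197 = 341145.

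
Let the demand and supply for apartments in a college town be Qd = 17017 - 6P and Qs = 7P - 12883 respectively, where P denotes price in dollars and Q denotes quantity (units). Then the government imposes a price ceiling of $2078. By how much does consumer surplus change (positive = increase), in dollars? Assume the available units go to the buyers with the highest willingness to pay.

167943

In a free market, 17017 - 6P = 7P - 12883 gives the equilibrium P* = 2300, Q* = 3217.
The ceiling of 2078 is below the equilibrium price 2300, so it binds.
At P = 2078: Qd = 17017 - 6·2078 = 4549 and Qs = 7·2078 - 12883 = 1663.
Consumer surplus without the control is ½ · (17017/6 - 2300) · 3217 = 10349089/12.
With the ceiling, 1663 units are sold at 2078 (assume they go to the highest-value buyers). The demand price at Q = 1663 is 2559, so CS = ½ · [(17017/6 - 2078) + (2559 - 2078)] · 1663 = 12364405/12.
Change in consumer surplus = 12364405/12 - 10349089/12 = 167943.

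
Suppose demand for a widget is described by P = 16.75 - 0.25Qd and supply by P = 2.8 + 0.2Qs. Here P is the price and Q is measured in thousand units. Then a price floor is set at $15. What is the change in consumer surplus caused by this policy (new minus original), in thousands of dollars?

Rearranging demand gives Qd = 67 - 4P; rearranging supply gives Qs = 5P - 14. Setting quantity demanded equal to quantity supplied, 67 - 4P = 5P - 14, gives P* = 9 and Q* = 31.
The floor of 15 is above the equilibrium price 9, so it binds.
At P = 15: Qd = 67 - 4·15 = 7 and Qs = 5·15 - 14 = 61.
Consumer surplus without the control is ½ · (16.75 - 9) · 31 = 120.125.
With the floor, consumers buy 7 units at 15, so CS = ½ · (16.75 - 15) · 7 = 6.125.
Change in consumer surplus = 6.125 - 120.125 = -114.

-114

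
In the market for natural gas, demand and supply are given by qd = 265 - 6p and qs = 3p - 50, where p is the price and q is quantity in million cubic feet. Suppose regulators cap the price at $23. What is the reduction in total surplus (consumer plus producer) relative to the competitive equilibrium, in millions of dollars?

Setting quantity demanded equal to quantity supplied, 265 - 6p = 3p - 50, gives p* = 35 and q* = 55.
Since 23 < 35, the ceiling is binding.
At p = 23: qd = 265 - 6·23 = 127 and qs = 3·23 - 50 = 19.
Quantity traded falls to 19. At q = 19 the demand price is (265 - 19)/6 = 41 and the supply price is (50 + 19)/3 = 23.
Deadweight loss = ½ · (41 - 23) · (55 - 19) = ½ · 18 · 36 = 324.

324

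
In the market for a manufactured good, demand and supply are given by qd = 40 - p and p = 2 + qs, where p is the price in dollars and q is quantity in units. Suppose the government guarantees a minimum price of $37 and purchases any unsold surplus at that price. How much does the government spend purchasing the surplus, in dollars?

1184

Rearranging supply gives qs = p - 2. Without the control the market clears where 40 - p = p - 2, i.e. p* = 21 and q* = 19.
Since 37 > 21, the floor is binding.
At p = 37: qd = 40 - 37 = 3 and qs = 37 - 2 = 35.
Surplus = qs - qd = 32.
Government expenditure = surplus × support price = 32 × 37 = 1184.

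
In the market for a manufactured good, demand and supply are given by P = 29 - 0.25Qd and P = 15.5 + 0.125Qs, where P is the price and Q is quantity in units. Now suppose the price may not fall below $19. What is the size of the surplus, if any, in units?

0

Rearranging demand gives Qd = 116 - 4P; rearranging supply gives Qs = 8P - 124. Equilibrium: 116 - 4P = 8P - 124, so 240 = 12P and P* = 20, Q* = 36.
Since 19 is below P* = 20, the floor does not bind and the free-market outcome prevails.
Since the control does not bind, there is no surplus.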